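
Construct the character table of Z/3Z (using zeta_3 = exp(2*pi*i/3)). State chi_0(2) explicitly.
Character table of Z/3Z (irreps indexed chi_0,...,chi_2 with chi_k(m) = zeta_3^(k*m), zeta_3 = exp(2*pi*i/3)):
  irrep \ class  {0} (size 1)  {1} (size 1)    {2} (size 1)  
  chi_0          1             1               1             
  chi_1          1             exp(2*I*pi/3)   exp(-2*I*pi/3)
  chi_2          1             exp(-2*I*pi/3)  exp(2*I*pi/3) 

Spot check: chi_0(2) = zeta_3^(0*2) = zeta_3^0 = 1.

Z/3Z is abelian, so all 3 irreducible complex representations are 1-dimensional. They are given by chi_k(m) = zeta_3^(k*m) for k = 0,...,2. Row orthogonality: sum_m chi_k(m) conj(chi_l(m)) = 3 * [k = l].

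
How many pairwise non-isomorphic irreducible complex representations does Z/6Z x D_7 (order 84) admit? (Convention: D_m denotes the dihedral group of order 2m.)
30

Reasoning: The number of irreducible complex representations of a finite group equals its number of conjugacy classes. For a direct product, #classes(G x H) = #classes(G) * #classes(H). Z/6Z has 6 classes (abelian), D_7 has 5 classes, so 6 * 5 = 30, so Z/6Z x D_7 (order 84) has exactly 30 irreducible complex representations.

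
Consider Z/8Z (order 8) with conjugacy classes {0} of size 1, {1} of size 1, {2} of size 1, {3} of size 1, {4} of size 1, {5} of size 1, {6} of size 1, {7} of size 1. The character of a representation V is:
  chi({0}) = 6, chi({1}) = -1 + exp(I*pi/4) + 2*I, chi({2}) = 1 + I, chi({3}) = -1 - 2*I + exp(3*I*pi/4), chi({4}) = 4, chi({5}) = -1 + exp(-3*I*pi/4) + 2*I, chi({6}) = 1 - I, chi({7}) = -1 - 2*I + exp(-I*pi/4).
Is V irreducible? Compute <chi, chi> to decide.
Not irreducible (reducible): <chi, chi> = 10 > 1.

Reasoning: <chi, chi> = (1/|G|) sum_C |C| * |chi(C)|^2 = (1/8)[1*|6|^2 + 1*|-1 + exp(I*pi/4) + 2*I|^2 + 1*|1 + I|^2 + 1*|-1 - 2*I + exp(3*I*pi/4)|^2 + 1*|4|^2 + 1*|-1 + exp(-3*I*pi/4) + 2*I|^2 + 1*|1 - I|^2 + 1*|-1 - 2*I + exp(-I*pi/4)|^2]
  = (1/8)[(36) + (6 - 2*exp(3*I*pi/4) - exp(-I*pi/4) + exp(I*pi/4)) + (2) + (6 + exp(-3*I*pi/4) - exp(3*I*pi/4) - 2*exp(-I*pi/4)) + (16) + (6 + exp(-3*I*pi/4) - exp(3*I*pi/4) - 2*exp(-I*pi/4)) + (2) + (6 - 2*exp(3*I*pi/4) - exp(-I*pi/4) + exp(I*pi/4))] = 80/8 = 10.
(Exp terms are combined using exp(i*s)*conj(exp(i*t)) = exp(i*(s-t)), and sums of them are collapsed using the identity that for every m > 1 the m distinct m-th roots of unity sum to 0, e.g. 1 + exp(2*I*pi/3) + exp(-2*I*pi/3) = 0.)
A character is irreducible iff <chi, chi> = 1, so this representation is reducible.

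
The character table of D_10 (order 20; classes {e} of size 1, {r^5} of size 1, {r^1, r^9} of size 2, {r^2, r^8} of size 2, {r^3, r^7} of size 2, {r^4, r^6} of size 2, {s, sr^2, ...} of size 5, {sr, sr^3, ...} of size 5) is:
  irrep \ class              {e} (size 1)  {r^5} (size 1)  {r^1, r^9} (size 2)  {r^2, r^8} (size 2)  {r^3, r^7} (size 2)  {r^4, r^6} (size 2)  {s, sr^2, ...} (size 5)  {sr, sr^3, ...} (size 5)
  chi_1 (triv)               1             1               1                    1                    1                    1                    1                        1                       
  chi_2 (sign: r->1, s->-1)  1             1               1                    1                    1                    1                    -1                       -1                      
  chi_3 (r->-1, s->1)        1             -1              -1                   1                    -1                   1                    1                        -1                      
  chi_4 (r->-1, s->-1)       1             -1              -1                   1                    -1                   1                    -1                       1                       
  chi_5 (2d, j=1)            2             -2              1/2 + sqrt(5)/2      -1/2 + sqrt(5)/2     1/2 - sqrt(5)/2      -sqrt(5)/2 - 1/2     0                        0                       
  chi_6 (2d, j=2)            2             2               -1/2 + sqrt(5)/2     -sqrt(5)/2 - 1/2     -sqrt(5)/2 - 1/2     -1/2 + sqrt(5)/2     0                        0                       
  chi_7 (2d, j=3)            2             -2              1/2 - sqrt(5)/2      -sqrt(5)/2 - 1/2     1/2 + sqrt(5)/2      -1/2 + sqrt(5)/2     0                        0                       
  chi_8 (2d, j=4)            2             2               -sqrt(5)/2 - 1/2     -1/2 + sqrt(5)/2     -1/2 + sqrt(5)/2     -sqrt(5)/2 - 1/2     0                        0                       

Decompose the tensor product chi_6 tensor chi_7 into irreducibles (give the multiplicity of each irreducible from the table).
chi_6 tensor chi_7 = chi_3 + chi_4 + chi_5 (all other irreducibles have multiplicity 0).

Why: The character of a tensor product is the pointwise product (chi_6 * chi_7)(C) = chi_6(C) * chi_7(C):
  {e}: (2)*(2), {r^5}: (2)*(-2), {r^1, r^9}: (-1/2 + sqrt(5)/2)*(1/2 - sqrt(5)/2), {r^2, r^8}: (-sqrt(5)/2 - 1/2)*(-sqrt(5)/2 - 1/2), {r^3, r^7}: (-sqrt(5)/2 - 1/2)*(1/2 + sqrt(5)/2), {r^4, r^6}: (-1/2 + sqrt(5)/2)*(-1/2 + sqrt(5)/2), {s, sr^2, ...}: (0)*(0), {sr, sr^3, ...}: (0)*(0)
so (chi_6 * chi_7) takes values
  {e} -> 4, {r^5} -> -4, {r^1, r^9} -> -3/2 + sqrt(5)/2, {r^2, r^8} -> sqrt(5)/2 + 3/2, {r^3, r^7} -> -3/2 - sqrt(5)/2, {r^4, r^6} -> 3/2 - sqrt(5)/2, {s, sr^2, ...} -> 0, {sr, sr^3, ...} -> 0.
Now take the inner product of this character with each irreducible chi from the table, <chi_6*chi_7, chi> = (1/20) sum_C |C| (chi_6*chi_7)(C) conj(chi(C)):
  <chi_6*chi_7, chi_1> = (1/20)[1*(4)*conj(1) + 1*(-4)*conj(1) + 2*(-3/2 + sqrt(5)/2)*conj(1) + 2*(sqrt(5)/2 + 3/2)*conj(1) + 2*(-3/2 - sqrt(5)/2)*conj(1) + 2*(3/2 - sqrt(5)/2)*conj(1) + 5*(0)*conj(1) + 5*(0)*conj(1)]
      = (1/20)[(4) + (-4) + (-3 + sqrt(5)) + (sqrt(5) + 3) + (-3 - sqrt(5)) + (3 - sqrt(5)) + (0) + (0)] = 0/20 = 0
  <chi_6*chi_7, chi_2> = (1/20)[1*(4)*conj(1) + 1*(-4)*conj(1) + 2*(-3/2 + sqrt(5)/2)*conj(1) + 2*(sqrt(5)/2 + 3/2)*conj(1) + 2*(-3/2 - sqrt(5)/2)*conj(1) + 2*(3/2 - sqrt(5)/2)*conj(1) + 5*(0)*conj(-1) + 5*(0)*conj(-1)]
      = (1/20)[(4) + (-4) + (-3 + sqrt(5)) + (sqrt(5) + 3) + (-3 - sqrt(5)) + (3 - sqrt(5)) + (0) + (0)] = 0/20 = 0
  <chi_6*chi_7, chi_3> = (1/20)[1*(4)*conj(1) + 1*(-4)*conj(-1) + 2*(-3/2 + sqrt(5)/2)*conj(-1) + 2*(sqrt(5)/2 + 3/2)*conj(1) + 2*(-3/2 - sqrt(5)/2)*conj(-1) + 2*(3/2 - sqrt(5)/2)*conj(1) + 5*(0)*conj(1) + 5*(0)*conj(-1)]
      = (1/20)[(4) + (4) + (3 - sqrt(5)) + (sqrt(5) + 3) + (sqrt(5) + 3) + (3 - sqrt(5)) + (0) + (0)] = 20/20 = 1
  <chi_6*chi_7, chi_4> = (1/20)[1*(4)*conj(1) + 1*(-4)*conj(-1) + 2*(-3/2 + sqrt(5)/2)*conj(-1) + 2*(sqrt(5)/2 + 3/2)*conj(1) + 2*(-3/2 - sqrt(5)/2)*conj(-1) + 2*(3/2 - sqrt(5)/2)*conj(1) + 5*(0)*conj(-1) + 5*(0)*conj(1)]
      = (1/20)[(4) + (4) + (3 - sqrt(5)) + (sqrt(5) + 3) + (sqrt(5) + 3) + (3 - sqrt(5)) + (0) + (0)] = 20/20 = 1
  <chi_6*chi_7, chi_5> = (1/20)[1*(4)*conj(2) + 1*(-4)*conj(-2) + 2*(-3/2 + sqrt(5)/2)*conj(1/2 + sqrt(5)/2) + 2*(sqrt(5)/2 + 3/2)*conj(-1/2 + sqrt(5)/2) + 2*(-3/2 - sqrt(5)/2)*conj(1/2 - sqrt(5)/2) + 2*(3/2 - sqrt(5)/2)*conj(-sqrt(5)/2 - 1/2) + 5*(0)*conj(0) + 5*(0)*conj(0)]
      = (1/20)[(8) + (8) + (1 - sqrt(5)) + (1 + sqrt(5)) + (1 + sqrt(5)) + (1 - sqrt(5)) + (0) + (0)] = 20/20 = 1
  <chi_6*chi_7, chi_6> = (1/20)[1*(4)*conj(2) + 1*(-4)*conj(2) + 2*(-3/2 + sqrt(5)/2)*conj(-1/2 + sqrt(5)/2) + 2*(sqrt(5)/2 + 3/2)*conj(-sqrt(5)/2 - 1/2) + 2*(-3/2 - sqrt(5)/2)*conj(-sqrt(5)/2 - 1/2) + 2*(3/2 - sqrt(5)/2)*conj(-1/2 + sqrt(5)/2) + 5*(0)*conj(0) + 5*(0)*conj(0)]
      = (1/20)[(8) + (-8) + (4 - 2*sqrt(5)) + (-2*sqrt(5) - 4) + (4 + 2*sqrt(5)) + (-4 + 2*sqrt(5)) + (0) + (0)] = 0/20 = 0
  <chi_6*chi_7, chi_7> = (1/20)[1*(4)*conj(2) + 1*(-4)*conj(-2) + 2*(-3/2 + sqrt(5)/2)*conj(1/2 - sqrt(5)/2) + 2*(sqrt(5)/2 + 3/2)*conj(-sqrt(5)/2 - 1/2) + 2*(-3/2 - sqrt(5)/2)*conj(1/2 + sqrt(5)/2) + 2*(3/2 - sqrt(5)/2)*conj(-1/2 + sqrt(5)/2) + 5*(0)*conj(0) + 5*(0)*conj(0)]
      = (1/20)[(8) + (8) + (-4 + 2*sqrt(5)) + (-2*sqrt(5) - 4) + (-2*sqrt(5) - 4) + (-4 + 2*sqrt(5)) + (0) + (0)] = 0/20 = 0
  <chi_6*chi_7, chi_8> = (1/20)[1*(4)*conj(2) + 1*(-4)*conj(2) + 2*(-3/2 + sqrt(5)/2)*conj(-sqrt(5)/2 - 1/2) + 2*(sqrt(5)/2 + 3/2)*conj(-1/2 + sqrt(5)/2) + 2*(-3/2 - sqrt(5)/2)*conj(-1/2 + sqrt(5)/2) + 2*(3/2 - sqrt(5)/2)*conj(-sqrt(5)/2 - 1/2) + 5*(0)*conj(0) + 5*(0)*conj(0)]
      = (1/20)[(8) + (-8) + (-1 + sqrt(5)) + (1 + sqrt(5)) + (-sqrt(5) - 1) + (1 - sqrt(5)) + (0) + (0)] = 0/20 = 0
Hence the multiplicities are chi_3: 1, chi_4: 1, chi_5: 1. Dimension check: dim(chi_6)*dim(chi_7) = 2*2 = 4 and sum (mult * dim) = 1*1 + 1*1 + 1*2 = 4.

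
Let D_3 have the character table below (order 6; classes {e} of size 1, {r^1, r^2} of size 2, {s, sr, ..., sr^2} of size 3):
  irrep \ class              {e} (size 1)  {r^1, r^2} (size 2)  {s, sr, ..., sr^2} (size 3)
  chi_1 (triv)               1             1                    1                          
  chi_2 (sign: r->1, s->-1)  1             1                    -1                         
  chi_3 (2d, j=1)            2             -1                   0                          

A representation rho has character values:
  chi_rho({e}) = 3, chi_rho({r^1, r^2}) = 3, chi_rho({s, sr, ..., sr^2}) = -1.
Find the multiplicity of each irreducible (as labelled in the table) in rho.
Multiplicities: chi_1: 1, chi_2: 2, chi_3: 0.

Reasoning: Use <chi_rho, chi> = (1/|G|) sum_C |C| * chi_rho(C) * conj(chi(C)) with |G| = 6 for each irreducible chi in the table:
  <chi_rho, chi_1> = (1/6)[1*(3)*conj(1) + 2*(3)*conj(1) + 3*(-1)*conj(1)]
      = (1/6)[(3) + (6) + (-3)] = 6/6 = 1
  <chi_rho, chi_2> = (1/6)[1*(3)*conj(1) + 2*(3)*conj(1) + 3*(-1)*conj(-1)]
      = (1/6)[(3) + (6) + (3)] = 12/6 = 2
  <chi_rho, chi_3> = (1/6)[1*(3)*conj(2) + 2*(3)*conj(-1) + 3*(-1)*conj(0)]
      = (1/6)[(6) + (-6) + (0)] = 0/6 = 0
Dimension check: dim(rho) = sum (mult * dim) = 1*1 + 2*1 + 0*2 = 3 = chi_rho(e) = 3.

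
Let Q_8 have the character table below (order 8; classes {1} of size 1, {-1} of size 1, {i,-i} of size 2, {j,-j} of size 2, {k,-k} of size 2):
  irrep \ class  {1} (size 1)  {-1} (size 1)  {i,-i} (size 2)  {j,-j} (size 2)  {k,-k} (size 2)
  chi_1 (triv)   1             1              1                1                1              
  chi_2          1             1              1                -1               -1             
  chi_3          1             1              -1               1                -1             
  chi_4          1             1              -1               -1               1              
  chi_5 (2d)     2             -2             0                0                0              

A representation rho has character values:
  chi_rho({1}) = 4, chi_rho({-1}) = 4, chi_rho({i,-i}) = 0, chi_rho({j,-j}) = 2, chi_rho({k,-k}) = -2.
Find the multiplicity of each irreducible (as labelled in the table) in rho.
Multiplicities: chi_1: 1, chi_2: 1, chi_3: 2, chi_4: 0, chi_5: 0.

Derivation: Use <chi_rho, chi> = (1/|G|) sum_C |C| * chi_rho(C) * conj(chi(C)) with |G| = 8 for each irreducible chi in the table:
  <chi_rho, chi_1> = (1/8)[1*(4)*conj(1) + 1*(4)*conj(1) + 2*(0)*conj(1) + 2*(2)*conj(1) + 2*(-2)*conj(1)]
      = (1/8)[(4) + (4) + (0) + (4) + (-4)] = 8/8 = 1
  <chi_rho, chi_2> = (1/8)[1*(4)*conj(1) + 1*(4)*conj(1) + 2*(0)*conj(1) + 2*(2)*conj(-1) + 2*(-2)*conj(-1)]
      = (1/8)[(4) + (4) + (0) + (-4) + (4)] = 8/8 = 1
  <chi_rho, chi_3> = (1/8)[1*(4)*conj(1) + 1*(4)*conj(1) + 2*(0)*conj(-1) + 2*(2)*conj(1) + 2*(-2)*conj(-1)]
      = (1/8)[(4) + (4) + (0) + (4) + (4)] = 16/8 = 2
  <chi_rho, chi_4> = (1/8)[1*(4)*conj(1) + 1*(4)*conj(1) + 2*(0)*conj(-1) + 2*(2)*conj(-1) + 2*(-2)*conj(1)]
      = (1/8)[(4) + (4) + (0) + (-4) + (-4)] = 0/8 = 0
  <chi_rho, chi_5> = (1/8)[1*(4)*conj(2) + 1*(4)*conj(-2) + 2*(0)*conj(0) + 2*(2)*conj(0) + 2*(-2)*conj(0)]
      = (1/8)[(8) + (-8) + (0) + (0) + (0)] = 0/8 = 0
Dimension check: dim(rho) = sum (mult * dim) = 1*1 + 1*1 + 2*1 + 0*1 + 0*2 = 4 = chi_rho(e) = 4.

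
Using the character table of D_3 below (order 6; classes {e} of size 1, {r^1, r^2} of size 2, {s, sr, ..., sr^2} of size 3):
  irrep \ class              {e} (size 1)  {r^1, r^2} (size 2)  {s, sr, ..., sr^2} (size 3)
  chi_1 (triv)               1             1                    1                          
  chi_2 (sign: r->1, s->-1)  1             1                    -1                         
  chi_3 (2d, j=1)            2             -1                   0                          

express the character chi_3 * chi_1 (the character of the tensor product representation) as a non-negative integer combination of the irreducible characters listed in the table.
chi_3 tensor chi_1 = chi_3 (all other irreducibles have multiplicity 0).

The character of a tensor product is the pointwise product (chi_3 * chi_1)(C) = chi_3(C) * chi_1(C):
  {e}: (2)*(1), {r^1, r^2}: (-1)*(1), {s, sr, ..., sr^2}: (0)*(1)
so (chi_3 * chi_1) takes values
  {e} -> 2, {r^1, r^2} -> -1, {s, sr, ..., sr^2} -> 0.
Now take the inner product of this character with each irreducible chi from the table, <chi_3*chi_1, chi> = (1/6) sum_C |C| (chi_3*chi_1)(C) conj(chi(C)):
  <chi_3*chi_1, chi_1> = (1/6)[1*(2)*conj(1) + 2*(-1)*conj(1) + 3*(0)*conj(1)]
      = (1/6)[(2) + (-2) + (0)] = 0/6 = 0
  <chi_3*chi_1, chi_2> = (1/6)[1*(2)*conj(1) + 2*(-1)*conj(1) + 3*(0)*conj(-1)]
      = (1/6)[(2) + (-2) + (0)] = 0/6 = 0
  <chi_3*chi_1, chi_3> = (1/6)[1*(2)*conj(2) + 2*(-1)*conj(-1) + 3*(0)*conj(0)]
      = (1/6)[(4) + (2) + (0)] = 6/6 = 1
Hence the multiplicities are chi_3: 1. Dimension check: dim(chi_3)*dim(chi_1) = 2*1 = 2 and sum (mult * dim) = 1*2 = 2.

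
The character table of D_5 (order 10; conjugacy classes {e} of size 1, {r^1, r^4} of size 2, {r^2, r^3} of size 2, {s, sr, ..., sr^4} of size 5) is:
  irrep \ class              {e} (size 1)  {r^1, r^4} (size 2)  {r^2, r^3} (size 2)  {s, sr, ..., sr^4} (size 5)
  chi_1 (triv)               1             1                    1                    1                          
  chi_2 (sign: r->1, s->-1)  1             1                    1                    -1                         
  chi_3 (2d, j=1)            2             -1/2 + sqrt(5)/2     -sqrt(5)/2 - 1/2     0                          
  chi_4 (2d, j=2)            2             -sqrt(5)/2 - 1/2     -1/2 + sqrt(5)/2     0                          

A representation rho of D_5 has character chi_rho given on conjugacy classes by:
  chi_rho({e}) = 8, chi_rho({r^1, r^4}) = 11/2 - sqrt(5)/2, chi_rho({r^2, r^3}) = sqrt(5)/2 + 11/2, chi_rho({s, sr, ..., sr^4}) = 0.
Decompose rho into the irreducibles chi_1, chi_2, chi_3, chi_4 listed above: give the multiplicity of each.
Multiplicities: chi_1: 3, chi_2: 3, chi_3: 0, chi_4: 1.

Proof sketch: Use <chi_rho, chi> = (1/|G|) sum_C |C| * chi_rho(C) * conj(chi(C)) with |G| = 10 for each irreducible chi in the table:
  <chi_rho, chi_1> = (1/10)[1*(8)*conj(1) + 2*(11/2 - sqrt(5)/2)*conj(1) + 2*(sqrt(5)/2 + 11/2)*conj(1) + 5*(0)*conj(1)]
      = (1/10)[(8) + (11 - sqrt(5)) + (sqrt(5) + 11) + (0)] = 30/10 = 3
  <chi_rho, chi_2> = (1/10)[1*(8)*conj(1) + 2*(11/2 - sqrt(5)/2)*conj(1) + 2*(sqrt(5)/2 + 11/2)*conj(1) + 5*(0)*conj(-1)]
      = (1/10)[(8) + (11 - sqrt(5)) + (sqrt(5) + 11) + (0)] = 30/10 = 3
  <chi_rho, chi_3> = (1/10)[1*(8)*conj(2) + 2*(11/2 - sqrt(5)/2)*conj(-1/2 + sqrt(5)/2) + 2*(sqrt(5)/2 + 11/2)*conj(-sqrt(5)/2 - 1/2) + 5*(0)*conj(0)]
      = (1/10)[(16) + (-8 + 6*sqrt(5)) + (-6*sqrt(5) - 8) + (0)] = 0/10 = 0
  <chi_rho, chi_4> = (1/10)[1*(8)*conj(2) + 2*(11/2 - sqrt(5)/2)*conj(-sqrt(5)/2 - 1/2) + 2*(sqrt(5)/2 + 11/2)*conj(-1/2 + sqrt(5)/2) + 5*(0)*conj(0)]
      = (1/10)[(16) + (-5*sqrt(5) - 3) + (-3 + 5*sqrt(5)) + (0)] = 10/10 = 1
Dimension check: dim(rho) = sum (mult * dim) = 3*1 + 3*1 + 0*2 + 1*2 = 8 = chi_rho(e) = 8.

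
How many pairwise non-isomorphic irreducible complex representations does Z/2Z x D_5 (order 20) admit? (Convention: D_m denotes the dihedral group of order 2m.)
8

Derivation: The number of irreducible complex representations of a finite group equals its number of conjugacy classes. For a direct product, #classes(G x H) = #classes(G) * #classes(H). Z/2Z has 2 classes (abelian), D_5 has 4 classes, so 2 * 4 = 8, so Z/2Z x D_5 (order 20) has exactly 8 irreducible complex representations.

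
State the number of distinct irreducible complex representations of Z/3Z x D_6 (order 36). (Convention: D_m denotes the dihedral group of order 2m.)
18

Working: The number of irreducible complex representations of a finite group equals its number of conjugacy classes. For a direct product, #classes(G x H) = #classes(G) * #classes(H). Z/3Z has 3 classes (abelian), D_6 has 6 classes, so 3 * 6 = 18, so Z/3Z x D_6 (order 36) has exactly 18 irreducible complex representations.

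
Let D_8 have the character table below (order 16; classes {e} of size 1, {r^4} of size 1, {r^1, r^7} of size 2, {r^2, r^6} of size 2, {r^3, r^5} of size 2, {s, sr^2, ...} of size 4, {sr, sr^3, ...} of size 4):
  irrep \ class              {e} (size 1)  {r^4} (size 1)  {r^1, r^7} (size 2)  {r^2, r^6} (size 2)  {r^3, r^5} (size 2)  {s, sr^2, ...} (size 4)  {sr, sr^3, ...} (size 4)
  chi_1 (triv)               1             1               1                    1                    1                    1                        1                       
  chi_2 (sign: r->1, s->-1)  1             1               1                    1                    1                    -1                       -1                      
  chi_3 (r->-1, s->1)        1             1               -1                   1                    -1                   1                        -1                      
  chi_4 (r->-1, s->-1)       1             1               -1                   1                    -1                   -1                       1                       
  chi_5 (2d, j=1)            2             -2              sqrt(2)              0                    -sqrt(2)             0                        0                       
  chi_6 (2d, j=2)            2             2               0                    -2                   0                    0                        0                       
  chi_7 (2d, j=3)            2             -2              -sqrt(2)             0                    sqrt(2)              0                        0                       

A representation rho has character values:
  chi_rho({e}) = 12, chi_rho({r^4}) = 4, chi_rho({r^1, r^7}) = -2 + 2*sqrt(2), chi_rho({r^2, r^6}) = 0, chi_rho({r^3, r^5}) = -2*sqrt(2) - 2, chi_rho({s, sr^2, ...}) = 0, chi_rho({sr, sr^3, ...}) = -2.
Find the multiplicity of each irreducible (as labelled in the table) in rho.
Multiplicities: chi_1: 0, chi_2: 1, chi_3: 2, chi_4: 1, chi_5: 2, chi_6: 2, chi_7: 0.

Justification: Use <chi_rho, chi> = (1/|G|) sum_C |C| * chi_rho(C) * conj(chi(C)) with |G| = 16 for each irreducible chi in the table:
  <chi_rho, chi_1> = (1/16)[1*(12)*conj(1) + 1*(4)*conj(1) + 2*(-2 + 2*sqrt(2))*conj(1) + 2*(0)*conj(1) + 2*(-2*sqrt(2) - 2)*conj(1) + 4*(0)*conj(1) + 4*(-2)*conj(1)]
      = (1/16)[(12) + (4) + (-4 + 4*sqrt(2)) + (0) + (-4*sqrt(2) - 4) + (0) + (-8)] = 0/16 = 0
  <chi_rho, chi_2> = (1/16)[1*(12)*conj(1) + 1*(4)*conj(1) + 2*(-2 + 2*sqrt(2))*conj(1) + 2*(0)*conj(1) + 2*(-2*sqrt(2) - 2)*conj(1) + 4*(0)*conj(-1) + 4*(-2)*conj(-1)]
      = (1/16)[(12) + (4) + (-4 + 4*sqrt(2)) + (0) + (-4*sqrt(2) - 4) + (0) + (8)] = 16/16 = 1
  <chi_rho, chi_3> = (1/16)[1*(12)*conj(1) + 1*(4)*conj(1) + 2*(-2 + 2*sqrt(2))*conj(-1) + 2*(0)*conj(1) + 2*(-2*sqrt(2) - 2)*conj(-1) + 4*(0)*conj(1) + 4*(-2)*conj(-1)]
      = (1/16)[(12) + (4) + (4 - 4*sqrt(2)) + (0) + (4 + 4*sqrt(2)) + (0) + (8)] = 32/16 = 2
  <chi_rho, chi_4> = (1/16)[1*(12)*conj(1) + 1*(4)*conj(1) + 2*(-2 + 2*sqrt(2))*conj(-1) + 2*(0)*conj(1) + 2*(-2*sqrt(2) - 2)*conj(-1) + 4*(0)*conj(-1) + 4*(-2)*conj(1)]
      = (1/16)[(12) + (4) + (4 - 4*sqrt(2)) + (0) + (4 + 4*sqrt(2)) + (0) + (-8)] = 16/16 = 1
  <chi_rho, chi_5> = (1/16)[1*(12)*conj(2) + 1*(4)*conj(-2) + 2*(-2 + 2*sqrt(2))*conj(sqrt(2)) + 2*(0)*conj(0) + 2*(-2*sqrt(2) - 2)*conj(-sqrt(2)) + 4*(0)*conj(0) + 4*(-2)*conj(0)]
      = (1/16)[(24) + (-8) + (8 - 4*sqrt(2)) + (0) + (4*sqrt(2) + 8) + (0) + (0)] = 32/16 = 2
  <chi_rho, chi_6> = (1/16)[1*(12)*conj(2) + 1*(4)*conj(2) + 2*(-2 + 2*sqrt(2))*conj(0) + 2*(0)*conj(-2) + 2*(-2*sqrt(2) - 2)*conj(0) + 4*(0)*conj(0) + 4*(-2)*conj(0)]
      = (1/16)[(24) + (8) + (0) + (0) + (0) + (0) + (0)] = 32/16 = 2
  <chi_rho, chi_7> = (1/16)[1*(12)*conj(2) + 1*(4)*conj(-2) + 2*(-2 + 2*sqrt(2))*conj(-sqrt(2)) + 2*(0)*conj(0) + 2*(-2*sqrt(2) - 2)*conj(sqrt(2)) + 4*(0)*conj(0) + 4*(-2)*conj(0)]
      = (1/16)[(24) + (-8) + (-8 + 4*sqrt(2)) + (0) + (-8 - 4*sqrt(2)) + (0) + (0)] = 0/16 = 0
Dimension check: dim(rho) = sum (mult * dim) = 0*1 + 1*1 + 2*1 + 1*1 + 2*2 + 2*2 + 0*2 = 12 = chi_rho(e) = 12.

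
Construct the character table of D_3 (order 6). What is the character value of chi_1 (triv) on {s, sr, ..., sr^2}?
Conjugacy classes: {e} of size 1, {r^1, r^2} of size 2, {s, sr, ..., sr^2} of size 3.
Character table:
  irrep \ class              {e} (size 1)  {r^1, r^2} (size 2)  {s, sr, ..., sr^2} (size 3)
  chi_1 (triv)               1             1                    1                          
  chi_2 (sign: r->1, s->-1)  1             1                    -1                         
  chi_3 (2d, j=1)            2             -1                   0                          

Spot check: chi_1 (triv) on {s, sr, ..., sr^2} = 1.

Explanation: D_3 has order 2*3 = 6 with 3 conjugacy classes, hence 3 irreducibles. Sum of squared dims 1 + 1 + 4 = 6 = |G|. Linear characters come from the abelianisation; the 2-dimensional irreps have character r^k -> 2*cos(2*pi*j*k/3), reflections -> 0.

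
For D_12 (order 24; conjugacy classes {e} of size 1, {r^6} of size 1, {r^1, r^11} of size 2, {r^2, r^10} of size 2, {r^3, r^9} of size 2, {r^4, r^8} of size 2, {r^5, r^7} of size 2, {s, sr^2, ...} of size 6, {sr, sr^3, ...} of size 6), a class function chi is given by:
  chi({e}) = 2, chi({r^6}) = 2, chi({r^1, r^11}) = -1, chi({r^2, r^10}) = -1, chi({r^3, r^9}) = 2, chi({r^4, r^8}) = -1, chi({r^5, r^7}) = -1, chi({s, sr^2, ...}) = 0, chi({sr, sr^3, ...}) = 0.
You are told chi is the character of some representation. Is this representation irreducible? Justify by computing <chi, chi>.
Irreducible: <chi, chi> = 1.

Working: <chi, chi> = (1/|G|) sum_C |C| * |chi(C)|^2 = (1/24)[1*|2|^2 + 1*|2|^2 + 2*|-1|^2 + 2*|-1|^2 + 2*|2|^2 + 2*|-1|^2 + 2*|-1|^2 + 6*|0|^2 + 6*|0|^2]
  = (1/24)[(4) + (4) + (2) + (2) + (8) + (2) + (2) + (0) + (0)] = 24/24 = 1.
A character is irreducible iff <chi, chi> = 1, so this representation is irreducible.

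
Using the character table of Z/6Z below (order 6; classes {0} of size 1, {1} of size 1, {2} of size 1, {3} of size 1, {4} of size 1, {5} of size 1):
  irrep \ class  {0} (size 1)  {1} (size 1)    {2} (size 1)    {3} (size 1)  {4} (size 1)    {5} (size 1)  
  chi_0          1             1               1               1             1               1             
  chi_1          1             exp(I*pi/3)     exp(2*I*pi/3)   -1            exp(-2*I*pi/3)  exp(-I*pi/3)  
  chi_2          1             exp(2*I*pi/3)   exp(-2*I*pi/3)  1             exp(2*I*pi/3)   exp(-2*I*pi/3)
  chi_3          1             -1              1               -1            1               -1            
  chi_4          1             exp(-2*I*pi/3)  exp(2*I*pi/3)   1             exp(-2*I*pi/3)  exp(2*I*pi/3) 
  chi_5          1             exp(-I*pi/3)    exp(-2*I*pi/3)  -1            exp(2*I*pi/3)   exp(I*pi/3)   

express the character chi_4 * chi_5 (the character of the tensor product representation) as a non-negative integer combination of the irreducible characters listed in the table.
chi_4 tensor chi_5 = chi_3 (all other irreducibles have multiplicity 0).

Reasoning: The character of a tensor product is the pointwise product (chi_4 * chi_5)(C) = chi_4(C) * chi_5(C):
  {0}: (1)*(1), {1}: (exp(-2*I*pi/3))*(exp(-I*pi/3)), {2}: (exp(2*I*pi/3))*(exp(-2*I*pi/3)), {3}: (1)*(-1), {4}: (exp(-2*I*pi/3))*(exp(2*I*pi/3)), {5}: (exp(2*I*pi/3))*(exp(I*pi/3))
so (chi_4 * chi_5) takes values
  {0} -> 1, {1} -> -1, {2} -> 1, {3} -> -1, {4} -> 1, {5} -> -1.
Now take the inner product of this character with each irreducible chi from the table, <chi_4*chi_5, chi> = (1/6) sum_C |C| (chi_4*chi_5)(C) conj(chi(C)):
  <chi_4*chi_5, chi_0> = (1/6)[1*(1)*conj(1) + 1*(-1)*conj(1) + 1*(1)*conj(1) + 1*(-1)*conj(1) + 1*(1)*conj(1) + 1*(-1)*conj(1)]
      = (1/6)[(1) + (-1) + (1) + (-1) + (1) + (-1)] = 0/6 = 0
  <chi_4*chi_5, chi_1> = (1/6)[1*(1)*conj(1) + 1*(-1)*conj(exp(I*pi/3)) + 1*(1)*conj(exp(2*I*pi/3)) + 1*(-1)*conj(-1) + 1*(1)*conj(exp(-2*I*pi/3)) + 1*(-1)*conj(exp(-I*pi/3))]
      = (1/6)[(1) + (-exp(-I*pi/3)) + (exp(-2*I*pi/3)) + (1) + (exp(2*I*pi/3)) + (-exp(I*pi/3))] = 0/6 = 0
  <chi_4*chi_5, chi_2> = (1/6)[1*(1)*conj(1) + 1*(-1)*conj(exp(2*I*pi/3)) + 1*(1)*conj(exp(-2*I*pi/3)) + 1*(-1)*conj(1) + 1*(1)*conj(exp(2*I*pi/3)) + 1*(-1)*conj(exp(-2*I*pi/3))]
      = (1/6)[(1) + (-exp(-2*I*pi/3)) + (exp(2*I*pi/3)) + (-1) + (exp(-2*I*pi/3)) + (-exp(2*I*pi/3))] = 0/6 = 0
  <chi_4*chi_5, chi_3> = (1/6)[1*(1)*conj(1) + 1*(-1)*conj(-1) + 1*(1)*conj(1) + 1*(-1)*conj(-1) + 1*(1)*conj(1) + 1*(-1)*conj(-1)]
      = (1/6)[(1) + (1) + (1) + (1) + (1) + (1)] = 6/6 = 1
  <chi_4*chi_5, chi_4> = (1/6)[1*(1)*conj(1) + 1*(-1)*conj(exp(-2*I*pi/3)) + 1*(1)*conj(exp(2*I*pi/3)) + 1*(-1)*conj(1) + 1*(1)*conj(exp(-2*I*pi/3)) + 1*(-1)*conj(exp(2*I*pi/3))]
      = (1/6)[(1) + (-exp(2*I*pi/3)) + (exp(-2*I*pi/3)) + (-1) + (exp(2*I*pi/3)) + (-exp(-2*I*pi/3))] = 0/6 = 0
  <chi_4*chi_5, chi_5> = (1/6)[1*(1)*conj(1) + 1*(-1)*conj(exp(-I*pi/3)) + 1*(1)*conj(exp(-2*I*pi/3)) + 1*(-1)*conj(-1) + 1*(1)*conj(exp(2*I*pi/3)) + 1*(-1)*conj(exp(I*pi/3))]
      = (1/6)[(1) + (-exp(I*pi/3)) + (exp(2*I*pi/3)) + (1) + (exp(-2*I*pi/3)) + (-exp(-I*pi/3))] = 0/6 = 0
(Exp terms are combined using exp(i*s)*conj(exp(i*t)) = exp(i*(s-t)), and sums of them are collapsed using the identity that for every m > 1 the m distinct m-th roots of unity sum to 0, e.g. 1 + exp(2*I*pi/3) + exp(-2*I*pi/3) = 0.)
Hence the multiplicities are chi_3: 1. Dimension check: dim(chi_4)*dim(chi_5) = 1*1 = 1 and sum (mult * dim) = 1*1 = 1.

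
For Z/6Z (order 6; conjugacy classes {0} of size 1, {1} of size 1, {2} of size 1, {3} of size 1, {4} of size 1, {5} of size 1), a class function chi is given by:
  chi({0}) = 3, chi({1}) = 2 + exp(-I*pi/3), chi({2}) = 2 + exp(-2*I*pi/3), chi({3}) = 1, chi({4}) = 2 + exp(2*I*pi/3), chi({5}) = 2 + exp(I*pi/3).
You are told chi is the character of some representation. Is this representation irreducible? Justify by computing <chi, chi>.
Not irreducible (reducible): <chi, chi> = 5 > 1.

Proof sketch: <chi, chi> = (1/|G|) sum_C |C| * |chi(C)|^2 = (1/6)[1*|3|^2 + 1*|2 + exp(-I*pi/3)|^2 + 1*|2 + exp(-2*I*pi/3)|^2 + 1*|1|^2 + 1*|2 + exp(2*I*pi/3)|^2 + 1*|2 + exp(I*pi/3)|^2]
  = (1/6)[(9) + (7) + (3) + (1) + (3) + (7)] = 30/6 = 5.
(Exp terms are combined using exp(i*s)*conj(exp(i*t)) = exp(i*(s-t)), and sums of them are collapsed using the identity that for every m > 1 the m distinct m-th roots of unity sum to 0, e.g. 1 + exp(2*I*pi/3) + exp(-2*I*pi/3) = 0.)
A character is irreducible iff <chi, chi> = 1, so this representation is reducible.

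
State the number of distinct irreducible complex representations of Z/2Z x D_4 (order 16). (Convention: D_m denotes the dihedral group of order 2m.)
10

Derivation: The number of irreducible complex representations of a finite group equals its number of conjugacy classes. For a direct product, #classes(G x H) = #classes(G) * #classes(H). Z/2Z has 2 classes (abelian), D_4 has 5 classes, so 2 * 5 = 10, so Z/2Z x D_4 (order 16) has exactly 10 irreducible complex representations.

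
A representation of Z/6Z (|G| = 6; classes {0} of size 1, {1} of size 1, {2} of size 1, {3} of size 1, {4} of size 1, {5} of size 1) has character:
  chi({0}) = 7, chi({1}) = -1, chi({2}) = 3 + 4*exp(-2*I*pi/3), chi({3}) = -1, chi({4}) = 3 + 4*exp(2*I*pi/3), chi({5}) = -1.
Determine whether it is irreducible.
Not irreducible (reducible): <chi, chi> = 13 > 1.

Details: <chi, chi> = (1/|G|) sum_C |C| * |chi(C)|^2 = (1/6)[1*|7|^2 + 1*|-1|^2 + 1*|3 + 4*exp(-2*I*pi/3)|^2 + 1*|-1|^2 + 1*|3 + 4*exp(2*I*pi/3)|^2 + 1*|-1|^2]
  = (1/6)[(49) + (1) + (13) + (1) + (13) + (1)] = 78/6 = 13.
(Exp terms are combined using exp(i*s)*conj(exp(i*t)) = exp(i*(s-t)), and sums of them are collapsed using the identity that for every m > 1 the m distinct m-th roots of unity sum to 0, e.g. 1 + exp(2*I*pi/3) + exp(-2*I*pi/3) = 0.)
A character is irreducible iff <chi, chi> = 1, so this representation is reducible.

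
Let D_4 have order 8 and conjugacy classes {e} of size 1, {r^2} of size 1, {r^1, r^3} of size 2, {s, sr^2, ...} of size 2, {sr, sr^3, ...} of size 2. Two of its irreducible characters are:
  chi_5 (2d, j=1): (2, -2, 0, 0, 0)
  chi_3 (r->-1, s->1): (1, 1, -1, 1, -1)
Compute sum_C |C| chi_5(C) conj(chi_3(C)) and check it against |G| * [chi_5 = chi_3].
Sum = 0; so <chi_5, chi_3> = 0 (distinct irreducibles are orthogonal).

Why: Compute term by term over conjugacy classes (|C| * chi_5(C) * conj(chi_3(C))):
  1*(2)*conj(1) + 1*(-2)*conj(1) + 2*(0)*conj(-1) + 2*(0)*conj(1) + 2*(0)*conj(-1)
  = (2) + (-2) + (0) + (0) + (0)
  = 0.
Dividing by |G| = 8 gives 0/8 = 0, matching the row-orthogonality relation <chi_5, chi_3> = [chi_5 = chi_3].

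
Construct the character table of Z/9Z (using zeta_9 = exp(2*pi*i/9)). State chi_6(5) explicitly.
Character table of Z/9Z (irreps indexed chi_0,...,chi_8 with chi_k(m) = zeta_9^(k*m), zeta_9 = exp(2*pi*i/9)):
  irrep \ class  {0} (size 1)  {1} (size 1)    {2} (size 1)    {3} (size 1)    {4} (size 1)    {5} (size 1)    {6} (size 1)    {7} (size 1)    {8} (size 1)  
  chi_0          1             1               1               1               1               1               1               1               1             
  chi_1          1             exp(2*I*pi/9)   exp(4*I*pi/9)   exp(2*I*pi/3)   exp(8*I*pi/9)   exp(-8*I*pi/9)  exp(-2*I*pi/3)  exp(-4*I*pi/9)  exp(-2*I*pi/9)
  chi_2          1             exp(4*I*pi/9)   exp(8*I*pi/9)   exp(-2*I*pi/3)  exp(-2*I*pi/9)  exp(2*I*pi/9)   exp(2*I*pi/3)   exp(-8*I*pi/9)  exp(-4*I*pi/9)
  chi_3          1             exp(2*I*pi/3)   exp(-2*I*pi/3)  1               exp(2*I*pi/3)   exp(-2*I*pi/3)  1               exp(2*I*pi/3)   exp(-2*I*pi/3)
  chi_4          1             exp(8*I*pi/9)   exp(-2*I*pi/9)  exp(2*I*pi/3)   exp(-4*I*pi/9)  exp(4*I*pi/9)   exp(-2*I*pi/3)  exp(2*I*pi/9)   exp(-8*I*pi/9)
  chi_5          1             exp(-8*I*pi/9)  exp(2*I*pi/9)   exp(-2*I*pi/3)  exp(4*I*pi/9)   exp(-4*I*pi/9)  exp(2*I*pi/3)   exp(-2*I*pi/9)  exp(8*I*pi/9) 
  chi_6          1             exp(-2*I*pi/3)  exp(2*I*pi/3)   1               exp(-2*I*pi/3)  exp(2*I*pi/3)   1               exp(-2*I*pi/3)  exp(2*I*pi/3) 
  chi_7          1             exp(-4*I*pi/9)  exp(-8*I*pi/9)  exp(2*I*pi/3)   exp(2*I*pi/9)   exp(-2*I*pi/9)  exp(-2*I*pi/3)  exp(8*I*pi/9)   exp(4*I*pi/9) 
  chi_8          1             exp(-2*I*pi/9)  exp(-4*I*pi/9)  exp(-2*I*pi/3)  exp(-8*I*pi/9)  exp(8*I*pi/9)   exp(2*I*pi/3)   exp(4*I*pi/9)   exp(2*I*pi/9) 

Spot check: chi_6(5) = zeta_9^(6*5) = zeta_9^30 = exp(2*I*pi/3).

Details: Z/9Z is abelian, so all 9 irreducible complex representations are 1-dimensional. They are given by chi_k(m) = zeta_9^(k*m) for k = 0,...,8. Row orthogonality: sum_m chi_k(m) conj(chi_l(m)) = 9 * [k = l].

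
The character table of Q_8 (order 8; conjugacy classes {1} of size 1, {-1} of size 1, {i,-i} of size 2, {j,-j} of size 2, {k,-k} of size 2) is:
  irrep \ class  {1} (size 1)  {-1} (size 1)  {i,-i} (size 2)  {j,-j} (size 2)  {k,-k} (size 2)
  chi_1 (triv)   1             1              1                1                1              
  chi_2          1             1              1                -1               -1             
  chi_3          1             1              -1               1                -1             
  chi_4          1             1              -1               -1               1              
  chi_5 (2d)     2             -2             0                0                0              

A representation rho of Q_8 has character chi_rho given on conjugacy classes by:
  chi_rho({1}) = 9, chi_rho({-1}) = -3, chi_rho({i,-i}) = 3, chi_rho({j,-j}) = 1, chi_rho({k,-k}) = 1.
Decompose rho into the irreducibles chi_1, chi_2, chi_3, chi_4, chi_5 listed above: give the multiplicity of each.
Multiplicities: chi_1: 2, chi_2: 1, chi_3: 0, chi_4: 0, chi_5: 3.

Working: Use <chi_rho, chi> = (1/|G|) sum_C |C| * chi_rho(C) * conj(chi(C)) with |G| = 8 for each irreducible chi in the table:
  <chi_rho, chi_1> = (1/8)[1*(9)*conj(1) + 1*(-3)*conj(1) + 2*(3)*conj(1) + 2*(1)*conj(1) + 2*(1)*conj(1)]
      = (1/8)[(9) + (-3) + (6) + (2) + (2)] = 16/8 = 2
  <chi_rho, chi_2> = (1/8)[1*(9)*conj(1) + 1*(-3)*conj(1) + 2*(3)*conj(1) + 2*(1)*conj(-1) + 2*(1)*conj(-1)]
      = (1/8)[(9) + (-3) + (6) + (-2) + (-2)] = 8/8 = 1
  <chi_rho, chi_3> = (1/8)[1*(9)*conj(1) + 1*(-3)*conj(1) + 2*(3)*conj(-1) + 2*(1)*conj(1) + 2*(1)*conj(-1)]
      = (1/8)[(9) + (-3) + (-6) + (2) + (-2)] = 0/8 = 0
  <chi_rho, chi_4> = (1/8)[1*(9)*conj(1) + 1*(-3)*conj(1) + 2*(3)*conj(-1) + 2*(1)*conj(-1) + 2*(1)*conj(1)]
      = (1/8)[(9) + (-3) + (-6) + (-2) + (2)] = 0/8 = 0
  <chi_rho, chi_5> = (1/8)[1*(9)*conj(2) + 1*(-3)*conj(-2) + 2*(3)*conj(0) + 2*(1)*conj(0) + 2*(1)*conj(0)]
      = (1/8)[(18) + (6) + (0) + (0) + (0)] = 24/8 = 3
Dimension check: dim(rho) = sum (mult * dim) = 2*1 + 1*1 + 0*1 + 0*1 + 3*2 = 9 = chi_rho(e) = 9.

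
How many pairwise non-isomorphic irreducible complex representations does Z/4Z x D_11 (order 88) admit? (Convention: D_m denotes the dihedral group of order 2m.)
28

Reasoning: The number of irreducible complex representations of a finite group equals its number of conjugacy classes. For a direct product, #classes(G x H) = #classes(G) * #classes(H). Z/4Z has 4 classes (abelian), D_11 has 7 classes, so 4 * 7 = 28, so Z/4Z x D_11 (order 88) has exactly 28 irreducible complex representations.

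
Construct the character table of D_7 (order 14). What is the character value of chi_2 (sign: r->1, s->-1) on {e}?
Conjugacy classes: {e} of size 1, {r^1, r^6} of size 2, {r^2, r^5} of size 2, {r^3, r^4} of size 2, {s, sr, ..., sr^6} of size 7.
Character table:
  irrep \ class              {e} (size 1)  {r^1, r^6} (size 2)  {r^2, r^5} (size 2)  {r^3, r^4} (size 2)  {s, sr, ..., sr^6} (size 7)
  chi_1 (triv)               1             1                    1                    1                    1                          
  chi_2 (sign: r->1, s->-1)  1             1                    1                    1                    -1                         
  chi_3 (2d, j=1)            2             2*cos(2*pi/7)        -2*cos(3*pi/7)       -2*cos(pi/7)         0                          
  chi_4 (2d, j=2)            2             -2*cos(3*pi/7)       -2*cos(pi/7)         2*cos(2*pi/7)        0                          
  chi_5 (2d, j=3)            2             -2*cos(pi/7)         2*cos(2*pi/7)        -2*cos(3*pi/7)       0                          

Spot check: chi_2 (sign: r->1, s->-1) on {e} = 1.

Argument: D_7 has order 2*7 = 14 with 5 conjugacy classes, hence 5 irreducibles. Sum of squared dims 1 + 1 + 4 + 4 + 4 = 14 = |G|. Linear characters come from the abelianisation; the 2-dimensional irreps have character r^k -> 2*cos(2*pi*j*k/7), reflections -> 0.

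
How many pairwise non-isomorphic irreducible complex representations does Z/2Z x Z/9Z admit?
18

The number of irreducible complex representations of a finite group equals its number of conjugacy classes. Z/2Z x Z/9Z is abelian of order 18, so every element is its own conjugacy class: 18 classes, so Z/2Z x Z/9Z (order 18) has exactly 18 irreducible complex representations.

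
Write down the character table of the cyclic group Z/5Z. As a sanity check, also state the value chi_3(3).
Character table of Z/5Z (irreps indexed chi_0,...,chi_4 with chi_k(m) = zeta_5^(k*m), zeta_5 = exp(2*pi*i/5)):
  irrep \ class  {0} (size 1)  {1} (size 1)    {2} (size 1)    {3} (size 1)    {4} (size 1)  
  chi_0          1             1               1               1               1             
  chi_1          1             exp(2*I*pi/5)   exp(4*I*pi/5)   exp(-4*I*pi/5)  exp(-2*I*pi/5)
  chi_2          1             exp(4*I*pi/5)   exp(-2*I*pi/5)  exp(2*I*pi/5)   exp(-4*I*pi/5)
  chi_3          1             exp(-4*I*pi/5)  exp(2*I*pi/5)   exp(-2*I*pi/5)  exp(4*I*pi/5) 
  chi_4          1             exp(-2*I*pi/5)  exp(-4*I*pi/5)  exp(4*I*pi/5)   exp(2*I*pi/5) 

Spot check: chi_3(3) = zeta_5^(3*3) = zeta_5^9 = exp(-2*I*pi/5).

Reasoning: Z/5Z is abelian, so all 5 irreducible complex representations are 1-dimensional. They are given by chi_k(m) = zeta_5^(k*m) for k = 0,...,4. Row orthogonality: sum_m chi_k(m) conj(chi_l(m)) = 5 * [k = l].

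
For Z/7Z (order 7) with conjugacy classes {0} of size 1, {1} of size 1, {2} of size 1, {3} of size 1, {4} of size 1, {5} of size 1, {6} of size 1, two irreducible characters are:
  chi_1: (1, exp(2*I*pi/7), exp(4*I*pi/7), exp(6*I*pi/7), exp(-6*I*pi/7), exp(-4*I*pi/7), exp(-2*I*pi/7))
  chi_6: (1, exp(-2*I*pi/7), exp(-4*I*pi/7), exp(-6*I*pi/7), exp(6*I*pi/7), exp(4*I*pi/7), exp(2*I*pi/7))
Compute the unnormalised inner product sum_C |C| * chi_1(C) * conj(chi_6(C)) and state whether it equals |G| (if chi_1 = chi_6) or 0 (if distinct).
Sum = 0; so <chi_1, chi_6> = 0 (distinct irreducibles are orthogonal).

Working: Compute term by term over conjugacy classes (|C| * chi_1(C) * conj(chi_6(C))):
  1*(1)*conj(1) + 1*(exp(2*I*pi/7))*conj(exp(-2*I*pi/7)) + 1*(exp(4*I*pi/7))*conj(exp(-4*I*pi/7)) + 1*(exp(6*I*pi/7))*conj(exp(-6*I*pi/7)) + 1*(exp(-6*I*pi/7))*conj(exp(6*I*pi/7)) + 1*(exp(-4*I*pi/7))*conj(exp(4*I*pi/7)) + 1*(exp(-2*I*pi/7))*conj(exp(2*I*pi/7))
  = (1) + (exp(4*I*pi/7)) + (exp(-6*I*pi/7)) + (exp(-2*I*pi/7)) + (exp(2*I*pi/7)) + (exp(6*I*pi/7)) + (exp(-4*I*pi/7))
  = 0.
(Exp terms are combined using exp(i*s)*conj(exp(i*t)) = exp(i*(s-t)), and sums of them are collapsed using the identity that for every m > 1 the m distinct m-th roots of unity sum to 0, e.g. 1 + exp(2*I*pi/3) + exp(-2*I*pi/3) = 0.)
Dividing by |G| = 7 gives 0/7 = 0, matching the row-orthogonality relation <chi_1, chi_6> = [chi_1 = chi_6].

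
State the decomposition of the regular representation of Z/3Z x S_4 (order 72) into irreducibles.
Each irreducible V_i of dimension d_i appears with multiplicity d_i, i.e. rho_reg = (direct sum over all irreducibles V_i) d_i V_i. The irreducible dimensions for Z/3Z x S_4 are 1, 1, 1, 1, 1, 1, 2, 2, 2, 3, 3, 3, 3, 3, 3: 6 irreducibles of dimension 1, each with multiplicity 1; 3 irreducibles of dimension 2, each with multiplicity 2; 6 irreducibles of dimension 3, each with multiplicity 3. Total dimension 6*1*1 + 3*2*2 + 6*3*3 = 72 = |G|.

Why: General theorem: in the regular representation of a finite group G, each irreducible appears with multiplicity equal to its dimension. Check: dim(rho_reg) = sum d_i^2 = 1 + 1 + 1 + 1 + 1 + 1 + 4 + 4 + 4 + 9 + 9 + 9 + 9 + 9 + 9 = 72 = |G|.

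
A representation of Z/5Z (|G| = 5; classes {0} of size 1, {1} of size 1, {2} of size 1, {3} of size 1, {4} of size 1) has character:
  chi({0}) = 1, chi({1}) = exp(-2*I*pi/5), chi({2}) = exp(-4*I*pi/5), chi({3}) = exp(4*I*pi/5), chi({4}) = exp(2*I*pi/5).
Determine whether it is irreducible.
Irreducible: <chi, chi> = 1.

Argument: <chi, chi> = (1/|G|) sum_C |C| * |chi(C)|^2 = (1/5)[1*|1|^2 + 1*|exp(-2*I*pi/5)|^2 + 1*|exp(-4*I*pi/5)|^2 + 1*|exp(4*I*pi/5)|^2 + 1*|exp(2*I*pi/5)|^2]
  = (1/5)[(1) + (1) + (1) + (1) + (1)] = 5/5 = 1.
(Exp terms are combined using exp(i*s)*conj(exp(i*t)) = exp(i*(s-t)), and sums of them are collapsed using the identity that for every m > 1 the m distinct m-th roots of unity sum to 0, e.g. 1 + exp(2*I*pi/3) + exp(-2*I*pi/3) = 0.)
A character is irreducible iff <chi, chi> = 1, so this representation is irreducible.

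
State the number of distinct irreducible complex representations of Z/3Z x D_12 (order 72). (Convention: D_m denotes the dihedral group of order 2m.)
27

Derivation: The number of irreducible complex representations of a finite group equals its number of conjugacy classes. For a direct product, #classes(G x H) = #classes(G) * #classes(H). Z/3Z has 3 classes (abelian), D_12 has 9 classes, so 3 * 9 = 27, so Z/3Z x D_12 (order 72) has exactly 27 irreducible complex representations.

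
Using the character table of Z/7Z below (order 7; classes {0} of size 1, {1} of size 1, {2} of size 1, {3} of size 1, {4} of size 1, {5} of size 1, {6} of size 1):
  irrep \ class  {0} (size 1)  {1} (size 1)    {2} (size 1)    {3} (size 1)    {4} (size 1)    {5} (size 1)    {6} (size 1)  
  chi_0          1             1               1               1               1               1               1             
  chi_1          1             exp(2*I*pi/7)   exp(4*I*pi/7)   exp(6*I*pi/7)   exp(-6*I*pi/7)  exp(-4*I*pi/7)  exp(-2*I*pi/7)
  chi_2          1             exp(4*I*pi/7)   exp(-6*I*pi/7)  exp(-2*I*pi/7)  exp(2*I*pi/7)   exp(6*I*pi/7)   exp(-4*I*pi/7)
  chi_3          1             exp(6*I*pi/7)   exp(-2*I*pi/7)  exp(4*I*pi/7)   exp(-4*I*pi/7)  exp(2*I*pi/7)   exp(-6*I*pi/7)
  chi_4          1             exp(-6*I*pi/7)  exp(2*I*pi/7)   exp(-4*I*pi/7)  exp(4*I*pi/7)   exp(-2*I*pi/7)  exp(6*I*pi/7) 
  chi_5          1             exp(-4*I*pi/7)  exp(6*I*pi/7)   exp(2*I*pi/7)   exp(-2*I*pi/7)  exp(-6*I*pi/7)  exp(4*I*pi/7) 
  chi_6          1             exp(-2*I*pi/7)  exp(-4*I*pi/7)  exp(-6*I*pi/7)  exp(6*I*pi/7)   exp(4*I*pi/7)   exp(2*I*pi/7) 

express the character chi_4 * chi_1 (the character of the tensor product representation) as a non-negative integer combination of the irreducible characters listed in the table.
chi_4 tensor chi_1 = chi_5 (all other irreducibles have multiplicity 0).

Working: The character of a tensor product is the pointwise product (chi_4 * chi_1)(C) = chi_4(C) * chi_1(C):
  {0}: (1)*(1), {1}: (exp(-6*I*pi/7))*(exp(2*I*pi/7)), {2}: (exp(2*I*pi/7))*(exp(4*I*pi/7)), {3}: (exp(-4*I*pi/7))*(exp(6*I*pi/7)), {4}: (exp(4*I*pi/7))*(exp(-6*I*pi/7)), {5}: (exp(-2*I*pi/7))*(exp(-4*I*pi/7)), {6}: (exp(6*I*pi/7))*(exp(-2*I*pi/7))
so (chi_4 * chi_1) takes values
  {0} -> 1, {1} -> exp(-4*I*pi/7), {2} -> exp(6*I*pi/7), {3} -> exp(2*I*pi/7), {4} -> exp(-2*I*pi/7), {5} -> exp(-6*I*pi/7), {6} -> exp(4*I*pi/7).
Now take the inner product of this character with each irreducible chi from the table, <chi_4*chi_1, chi> = (1/7) sum_C |C| (chi_4*chi_1)(C) conj(chi(C)):
  <chi_4*chi_1, chi_0> = (1/7)[1*(1)*conj(1) + 1*(exp(-4*I*pi/7))*conj(1) + 1*(exp(6*I*pi/7))*conj(1) + 1*(exp(2*I*pi/7))*conj(1) + 1*(exp(-2*I*pi/7))*conj(1) + 1*(exp(-6*I*pi/7))*conj(1) + 1*(exp(4*I*pi/7))*conj(1)]
      = (1/7)[(1) + (exp(-4*I*pi/7)) + (exp(6*I*pi/7)) + (exp(2*I*pi/7)) + (exp(-2*I*pi/7)) + (exp(-6*I*pi/7)) + (exp(4*I*pi/7))] = 0/7 = 0
  <chi_4*chi_1, chi_1> = (1/7)[1*(1)*conj(1) + 1*(exp(-4*I*pi/7))*conj(exp(2*I*pi/7)) + 1*(exp(6*I*pi/7))*conj(exp(4*I*pi/7)) + 1*(exp(2*I*pi/7))*conj(exp(6*I*pi/7)) + 1*(exp(-2*I*pi/7))*conj(exp(-6*I*pi/7)) + 1*(exp(-6*I*pi/7))*conj(exp(-4*I*pi/7)) + 1*(exp(4*I*pi/7))*conj(exp(-2*I*pi/7))]
      = (1/7)[(1) + (exp(-6*I*pi/7)) + (exp(2*I*pi/7)) + (exp(-4*I*pi/7)) + (exp(4*I*pi/7)) + (exp(-2*I*pi/7)) + (exp(6*I*pi/7))] = 0/7 = 0
  <chi_4*chi_1, chi_2> = (1/7)[1*(1)*conj(1) + 1*(exp(-4*I*pi/7))*conj(exp(4*I*pi/7)) + 1*(exp(6*I*pi/7))*conj(exp(-6*I*pi/7)) + 1*(exp(2*I*pi/7))*conj(exp(-2*I*pi/7)) + 1*(exp(-2*I*pi/7))*conj(exp(2*I*pi/7)) + 1*(exp(-6*I*pi/7))*conj(exp(6*I*pi/7)) + 1*(exp(4*I*pi/7))*conj(exp(-4*I*pi/7))]
      = (1/7)[(1) + (exp(6*I*pi/7)) + (exp(-2*I*pi/7)) + (exp(4*I*pi/7)) + (exp(-4*I*pi/7)) + (exp(2*I*pi/7)) + (exp(-6*I*pi/7))] = 0/7 = 0
  <chi_4*chi_1, chi_3> = (1/7)[1*(1)*conj(1) + 1*(exp(-4*I*pi/7))*conj(exp(6*I*pi/7)) + 1*(exp(6*I*pi/7))*conj(exp(-2*I*pi/7)) + 1*(exp(2*I*pi/7))*conj(exp(4*I*pi/7)) + 1*(exp(-2*I*pi/7))*conj(exp(-4*I*pi/7)) + 1*(exp(-6*I*pi/7))*conj(exp(2*I*pi/7)) + 1*(exp(4*I*pi/7))*conj(exp(-6*I*pi/7))]
      = (1/7)[(1) + (exp(4*I*pi/7)) + (exp(-6*I*pi/7)) + (exp(-2*I*pi/7)) + (exp(2*I*pi/7)) + (exp(6*I*pi/7)) + (exp(-4*I*pi/7))] = 0/7 = 0
  <chi_4*chi_1, chi_4> = (1/7)[1*(1)*conj(1) + 1*(exp(-4*I*pi/7))*conj(exp(-6*I*pi/7)) + 1*(exp(6*I*pi/7))*conj(exp(2*I*pi/7)) + 1*(exp(2*I*pi/7))*conj(exp(-4*I*pi/7)) + 1*(exp(-2*I*pi/7))*conj(exp(4*I*pi/7)) + 1*(exp(-6*I*pi/7))*conj(exp(-2*I*pi/7)) + 1*(exp(4*I*pi/7))*conj(exp(6*I*pi/7))]
      = (1/7)[(1) + (exp(2*I*pi/7)) + (exp(4*I*pi/7)) + (exp(6*I*pi/7)) + (exp(-6*I*pi/7)) + (exp(-4*I*pi/7)) + (exp(-2*I*pi/7))] = 0/7 = 0
  <chi_4*chi_1, chi_5> = (1/7)[1*(1)*conj(1) + 1*(exp(-4*I*pi/7))*conj(exp(-4*I*pi/7)) + 1*(exp(6*I*pi/7))*conj(exp(6*I*pi/7)) + 1*(exp(2*I*pi/7))*conj(exp(2*I*pi/7)) + 1*(exp(-2*I*pi/7))*conj(exp(-2*I*pi/7)) + 1*(exp(-6*I*pi/7))*conj(exp(-6*I*pi/7)) + 1*(exp(4*I*pi/7))*conj(exp(4*I*pi/7))]
      = (1/7)[(1) + (1) + (1) + (1) + (1) + (1) + (1)] = 7/7 = 1
  <chi_4*chi_1, chi_6> = (1/7)[1*(1)*conj(1) + 1*(exp(-4*I*pi/7))*conj(exp(-2*I*pi/7)) + 1*(exp(6*I*pi/7))*conj(exp(-4*I*pi/7)) + 1*(exp(2*I*pi/7))*conj(exp(-6*I*pi/7)) + 1*(exp(-2*I*pi/7))*conj(exp(6*I*pi/7)) + 1*(exp(-6*I*pi/7))*conj(exp(4*I*pi/7)) + 1*(exp(4*I*pi/7))*conj(exp(2*I*pi/7))]
      = (1/7)[(1) + (exp(-2*I*pi/7)) + (exp(-4*I*pi/7)) + (exp(-6*I*pi/7)) + (exp(6*I*pi/7)) + (exp(4*I*pi/7)) + (exp(2*I*pi/7))] = 0/7 = 0
(Exp terms are combined using exp(i*s)*conj(exp(i*t)) = exp(i*(s-t)), and sums of them are collapsed using the identity that for every m > 1 the m distinct m-th roots of unity sum to 0, e.g. 1 + exp(2*I*pi/3) + exp(-2*I*pi/3) = 0.)
Hence the multiplicities are chi_5: 1. Dimension check: dim(chi_4)*dim(chi_1) = 1*1 = 1 and sum (mult * dim) = 1*1 = 1.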